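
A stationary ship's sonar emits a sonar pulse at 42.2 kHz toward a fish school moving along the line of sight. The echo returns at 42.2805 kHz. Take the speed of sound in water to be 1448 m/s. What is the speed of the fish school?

1.38 m/s

Double Doppler shift off a moving reflector: f₂ = f₀ · (v + u)/(v − u) (u > 0 toward emitter).
Rearranging, u = v · (f₂ − f₀)/(f₂ + f₀) = 1448 × 0.0805/84.4805 ≈ 1.38 m/s.
So the fish school is moving at 1.38 m/s toward the emitter.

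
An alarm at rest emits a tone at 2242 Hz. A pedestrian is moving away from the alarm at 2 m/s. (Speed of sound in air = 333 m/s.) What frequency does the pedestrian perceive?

2229 Hz

Only the observer moves, away from the source, so f' = f · (v − v_o)/v.
f' = 2242 × (333 − 2)/333 = 2242 × 331/333 ≈ 2229 Hz.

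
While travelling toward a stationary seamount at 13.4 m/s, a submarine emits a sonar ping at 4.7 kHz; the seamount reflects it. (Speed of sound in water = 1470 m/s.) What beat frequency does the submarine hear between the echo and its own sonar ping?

86 Hz

The seamount receives the sound from a moving source: f₁ = f₀ · v/(v − v_e) = 4.7 × 1470/1456.6 ≈ 4.7432 kHz.
On the return leg the submarine is a moving observer: f₂ = f₁ · (v + v_e)/v = 4.7432 × 1483.4/1470 ≈ 4.7865 kHz.
Beat against the emitted tone (with f₀ = 4700 Hz): |f₂ − f₀| = 2v_e·f₀/(v − v_e) = 2 × 13.4 × 4700/1456.6 ≈ 86 Hz.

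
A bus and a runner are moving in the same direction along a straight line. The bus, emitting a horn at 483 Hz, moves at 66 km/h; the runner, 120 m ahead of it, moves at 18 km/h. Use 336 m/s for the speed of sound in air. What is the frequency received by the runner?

503 Hz

66 km/h = 18.33 m/s; 18 km/h = 5 m/s.
The runner is ahead, so the bus is moving toward it while the runner is moving away from the bus.
Both move, so f' = f · (v − v_o)/(v − v_s).
f' = 483 × (336 − 5)/(336 − 18.33) = 483 × 331/317.67 ≈ 503 Hz.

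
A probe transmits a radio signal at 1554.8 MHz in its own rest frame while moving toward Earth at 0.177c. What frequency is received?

1859.4 MHz

Relativistic Doppler for frequency: f' = f₀ · √((1 + β)/(1 − β)).
f' = 1554.8 × √(1.1770/0.8230) = 1554.8 × 1.19588 ≈ 1859.4 MHz.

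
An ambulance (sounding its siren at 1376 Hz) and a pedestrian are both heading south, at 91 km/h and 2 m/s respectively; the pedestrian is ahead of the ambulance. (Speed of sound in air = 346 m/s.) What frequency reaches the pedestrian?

1476 Hz

91 km/h = 25.28 m/s.
The pedestrian is ahead, so the ambulance is moving toward it while the pedestrian is moving away from the ambulance.
General Doppler shift: f' = f · (v − v_o)/(v − v_s).
f' = 1376 × (346 − 2)/(346 − 25.28) = 1376 × 344/320.72 ≈ 1476 Hz.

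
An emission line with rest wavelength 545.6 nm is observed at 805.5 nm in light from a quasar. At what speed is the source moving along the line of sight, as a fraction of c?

0.371

λ'/λ₀ = 1.4764 > 1 (redshift), so the source is receding.
λ'/λ₀ = √((1 + β)/(1 − β)) for a receding source ⇒ β = (r² − 1)/(r² + 1) with r = λ'/λ₀.
β = (2.1796 − 1)/(2.1796 + 1) ≈ 0.371.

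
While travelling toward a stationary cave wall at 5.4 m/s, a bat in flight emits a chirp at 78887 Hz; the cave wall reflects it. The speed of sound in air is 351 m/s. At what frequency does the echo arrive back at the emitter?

81352 Hz

The cave wall receives the sound from a moving source: f₁ = f₀ · v/(v − v_e) = 78887 × 351/345.6 ≈ 80120 Hz.
On the return leg the bat in flight is a moving observer: f₂ = f₁ · (v + v_e)/v = 80120 × 356.4/351 ≈ 81352 Hz.
Equivalently f₂ = f₀ · (v + v_e)/(v − v_e).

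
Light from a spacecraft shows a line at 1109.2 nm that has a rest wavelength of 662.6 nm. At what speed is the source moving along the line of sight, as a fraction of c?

0.474

λ'/λ₀ = 1.6740 > 1 (redshift), so the source is receding.
λ'/λ₀ = √((1 + β)/(1 − β)) for a receding source ⇒ β = (r² − 1)/(r² + 1) with r = λ'/λ₀.
β = (2.8023 − 1)/(2.8023 + 1) ≈ 0.474.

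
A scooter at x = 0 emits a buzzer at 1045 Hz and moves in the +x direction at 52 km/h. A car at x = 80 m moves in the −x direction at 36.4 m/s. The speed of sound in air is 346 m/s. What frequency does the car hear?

1205 Hz

52 km/h = 14.44 m/s.
The observer lies on the +x side, so the source is heading toward the observer and the observer is heading toward the source.
Both move, so f' = f · (v + v_o)/(v − v_s).
f' = 1045 × (346 + 36.4)/(346 − 14.44) = 1045 × 382.4/331.56 ≈ 1205 Hz.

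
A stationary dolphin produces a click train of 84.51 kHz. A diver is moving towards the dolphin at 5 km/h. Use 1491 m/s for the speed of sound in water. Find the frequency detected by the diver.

5 km/h = 1.389 m/s.
Moving observer, stationary source: f' = f · (v + v_o)/v.
f' = 84.51 × (1491 + 1.389)/1491 = 84.51 × 1492.4/1491 ≈ 84.6 kHz.

84.6 kHz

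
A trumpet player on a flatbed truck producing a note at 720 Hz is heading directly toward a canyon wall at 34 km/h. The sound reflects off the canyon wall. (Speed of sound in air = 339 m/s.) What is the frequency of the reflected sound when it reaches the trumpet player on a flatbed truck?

761 Hz

34 km/h = 9.444 m/s.
The canyon wall receives the sound from a moving source: f₁ = f₀ · v/(v − v_e) = 720 × 339/329.56 ≈ 741 Hz.
On the return leg the trumpet player on a flatbed truck is a moving observer: f₂ = f₁ · (v + v_e)/v = 741 × 348.44/339 ≈ 761 Hz.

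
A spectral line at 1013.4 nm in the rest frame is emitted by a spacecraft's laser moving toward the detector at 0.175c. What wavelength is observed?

849.2 nm

Relativistic Doppler for wavelength: λ' = λ₀ · √((1 − β)/(1 + β)).
λ' = 1013.4 × √(0.8250/1.1750) = 1013.4 × 0.83793 ≈ 849.2 nm.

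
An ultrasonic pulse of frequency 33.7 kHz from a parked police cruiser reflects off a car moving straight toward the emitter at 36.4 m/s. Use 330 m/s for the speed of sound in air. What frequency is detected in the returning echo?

The car first receives the wave as a moving observer: f₁ = f₀ · (v + u)/v = 33.7 × (330 + 36.4)/330 ≈ 37.4 kHz.
The reflection then acts as a moving source: f₂ = f₁ · v/(v − u) ≈ 42.1 kHz.
Equivalently f₂ = f₀ · (v + u)/(v − u).

42.1 kHz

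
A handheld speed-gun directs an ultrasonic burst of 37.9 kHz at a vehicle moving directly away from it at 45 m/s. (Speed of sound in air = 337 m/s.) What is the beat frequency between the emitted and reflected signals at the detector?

8929 Hz

The vehicle first receives the wave as a moving observer: f₁ = f₀ · (v − u)/v = 37.9 × (337 − 45)/337 ≈ 32.84 kHz.
On reflection it acts as a source moving away from the stationary detector: f₂ = f₁ · v/(v + u) = 32.84 × 337/382 ≈ 28.97 kHz.
Equivalently f₂ = f₀ · (v − u)/(v + u).
Beat frequency (with f₀ = 37900 Hz): |f₂ − f₀| = 2u·f₀/(v + u) = 2 × 45 × 37900/382 ≈ 8929 Hz.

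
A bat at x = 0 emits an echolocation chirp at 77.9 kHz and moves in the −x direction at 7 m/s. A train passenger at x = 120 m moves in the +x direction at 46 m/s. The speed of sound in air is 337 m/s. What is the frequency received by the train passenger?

The observer lies on the +x side, so the source is heading away from the observer and the observer is heading away from the source.
Both move, so f' = f · (v − v_o)/(v + v_s).
f' = 77.9 × (337 − 46)/(337 + 7) = 77.9 × 291/344 ≈ 65.9 kHz.

65.9 kHz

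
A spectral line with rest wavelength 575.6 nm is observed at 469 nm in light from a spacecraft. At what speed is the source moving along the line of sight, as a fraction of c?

0.202

λ'/λ₀ = 0.8148 < 1 (blueshift), so the source is approaching.
λ'/λ₀ = √((1 − β)/(1 + β)) for an approaching source ⇒ β = (1 − r²)/(1 + r²) with r = λ'/λ₀.
β = (1 − 0.6639)/(1 + 0.6639) ≈ 0.202.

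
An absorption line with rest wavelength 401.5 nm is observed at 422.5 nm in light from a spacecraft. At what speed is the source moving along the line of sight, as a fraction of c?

0.051c

λ'/λ₀ = 1.0523 > 1 (redshift), so the source is receding.
λ'/λ₀ = √((1 + β)/(1 − β)) for a receding source ⇒ β = (r² − 1)/(r² + 1) with r = λ'/λ₀.
β = (1.1073 − 1)/(1.1073 + 1) ≈ 0.051.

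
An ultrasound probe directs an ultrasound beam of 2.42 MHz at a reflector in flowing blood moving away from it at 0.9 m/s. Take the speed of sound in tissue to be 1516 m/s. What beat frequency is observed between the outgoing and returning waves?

2872 Hz

At the reflector in flowing blood (a moving observer), f₁ = f₀ · (v − u)/v = 2.42 × 1515.1/1516 ≈ 2.41856 MHz.
The reflection then acts as a moving source: f₂ = f₁ · v/(v + u) ≈ 2.41713 MHz.
Beat frequency (with f₀ = 2420000 Hz): |f₂ − f₀| = 2u·f₀/(v + u) = 2 × 0.9 × 2420000/1516.9 ≈ 2872 Hz.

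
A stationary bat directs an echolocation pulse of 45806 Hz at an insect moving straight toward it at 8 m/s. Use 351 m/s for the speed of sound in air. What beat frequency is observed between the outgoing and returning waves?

The insect first receives the wave as a moving observer: f₁ = f₀ · (v + u)/v = 45806 × (351 + 8)/351 ≈ 46850 Hz.
On reflection it acts as a source moving toward the stationary detector: f₂ = f₁ · v/(v − u) = 46850 × 351/343 ≈ 47943 Hz.
Equivalently f₂ = f₀ · (v + u)/(v − u).
Beat frequency: |f₂ − f₀| = 2u·f₀/(v − u) = 2 × 8 × 45806/343 ≈ 2137 Hz.

2137 Hz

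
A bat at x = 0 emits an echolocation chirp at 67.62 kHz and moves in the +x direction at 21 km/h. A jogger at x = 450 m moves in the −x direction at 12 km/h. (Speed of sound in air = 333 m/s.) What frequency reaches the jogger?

21 km/h = 5.833 m/s; 12 km/h = 3.333 m/s.
The observer lies on the +x side, so the source is heading toward the observer and the observer is heading toward the source.
Both move, so f' = f · (v + v_o)/(v − v_s).
f' = 67.62 × (333 + 3.333)/(333 − 5.833) = 67.62 × 336.33/327.17 ≈ 69.5 kHz.

69.5 kHz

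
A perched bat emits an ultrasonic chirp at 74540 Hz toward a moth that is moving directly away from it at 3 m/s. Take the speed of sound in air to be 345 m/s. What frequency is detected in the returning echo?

73255 Hz

The moth first receives the wave as a moving observer: f₁ = f₀ · (v − u)/v = 74540 × (345 − 3)/345 ≈ 73892 Hz.
On reflection it acts as a source moving away from the stationary detector: f₂ = f₁ · v/(v + u) = 73892 × 345/348 ≈ 73255 Hz.
Equivalently f₂ = f₀ · (v − u)/(v + u).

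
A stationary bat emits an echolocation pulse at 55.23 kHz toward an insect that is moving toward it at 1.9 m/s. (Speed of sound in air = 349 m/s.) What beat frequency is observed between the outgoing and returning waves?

The insect first receives the wave as a moving observer: f₁ = f₀ · (v + u)/v = 55.23 × (349 + 1.9)/349 ≈ 55.531 kHz.
The reflection then acts as a moving source: f₂ = f₁ · v/(v − u) ≈ 55.835 kHz.
Beat frequency (with f₀ = 55230 Hz): |f₂ − f₀| = 2u·f₀/(v − u) = 2 × 1.9 × 55230/347.1 ≈ 605 Hz.

605 Hz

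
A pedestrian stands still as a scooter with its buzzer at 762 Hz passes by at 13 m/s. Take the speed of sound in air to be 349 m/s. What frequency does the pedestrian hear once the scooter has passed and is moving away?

Receding: f₂ = f · v/(v + v_s) = 762 × 349/362 ≈ 735 Hz.

735 Hz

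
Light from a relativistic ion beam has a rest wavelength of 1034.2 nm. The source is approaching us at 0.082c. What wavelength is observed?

Relativistic Doppler for wavelength: λ' = λ₀ · √((1 − β)/(1 + β)).
λ' = 1034.2 × √(0.9180/1.0820) = 1034.2 × 0.92110 ≈ 952.6 nm.

952.6 nm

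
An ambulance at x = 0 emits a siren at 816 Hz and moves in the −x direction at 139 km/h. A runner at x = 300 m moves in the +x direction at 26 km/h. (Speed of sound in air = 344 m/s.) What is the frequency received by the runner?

718 Hz

139 km/h = 38.61 m/s; 26 km/h = 7.222 m/s.
The observer lies on the +x side, so the source is heading away from the observer and the observer is heading away from the source.
General Doppler shift: f' = f · (v − v_o)/(v + v_s).
f' = 816 × (344 − 7.222)/(344 + 38.61) = 816 × 336.78/382.61 ≈ 718 Hz.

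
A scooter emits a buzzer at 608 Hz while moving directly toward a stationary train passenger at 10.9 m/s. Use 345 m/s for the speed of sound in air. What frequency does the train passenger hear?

Only the source moves, toward the listener, so f' = f · v/(v − v_s).
f' = 608 × 345/(345 − 10.9) = 608 × 345/334.1 ≈ 628 Hz.

628 Hz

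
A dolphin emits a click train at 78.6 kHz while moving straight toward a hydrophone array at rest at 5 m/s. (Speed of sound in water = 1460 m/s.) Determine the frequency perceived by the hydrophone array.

Only the source moves, toward the listener, so f' = f · v/(v − v_s).
f' = 78.6 × 1460/(1460 − 5) = 78.6 × 1460/1455 ≈ 78.9 kHz.

78.9 kHz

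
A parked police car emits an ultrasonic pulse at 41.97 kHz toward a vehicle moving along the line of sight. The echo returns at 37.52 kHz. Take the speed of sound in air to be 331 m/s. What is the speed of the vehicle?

18.5 m/s

Double Doppler shift off a moving reflector: f₂ = f₀ · (v + u)/(v − u) (u > 0 toward emitter).
Rearranging, u = v · (f₂ − f₀)/(f₂ + f₀) = 331 × -4.45/79.49 ≈ -18.5 m/s.
So the vehicle is moving at 18.5 m/s away from the emitter.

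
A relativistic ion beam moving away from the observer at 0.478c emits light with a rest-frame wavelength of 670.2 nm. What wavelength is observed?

Relativistic Doppler for wavelength: λ' = λ₀ · √((1 + β)/(1 − β)).
λ' = 670.2 × √(1.4780/0.5220) = 670.2 × 1.68268 ≈ 1127.7 nm.

1127.7 nm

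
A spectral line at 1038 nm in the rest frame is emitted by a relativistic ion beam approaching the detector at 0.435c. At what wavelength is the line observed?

651.3 nm

Relativistic Doppler for wavelength: λ' = λ₀ · √((1 − β)/(1 + β)).
λ' = 1038 × √(0.5650/1.4350) = 1038 × 0.62748 ≈ 651.3 nm.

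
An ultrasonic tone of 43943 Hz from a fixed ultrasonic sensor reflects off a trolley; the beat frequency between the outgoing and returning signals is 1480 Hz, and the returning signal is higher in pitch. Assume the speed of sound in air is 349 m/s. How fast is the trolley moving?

Double Doppler shift off a moving reflector: f₂ = f₀ · (v + u)/(v − u) (u > 0 toward emitter).
Returning signal is higher, so f₂ = f₀ + Δf = 43943 + 1480 = 45423 Hz.
Rearranging, u = v · (f₂ − f₀)/(f₂ + f₀) = 349 × 1480/89366 ≈ 5.8 m/s.
So the trolley is moving at 5.8 m/s toward the emitter.

5.8 m/s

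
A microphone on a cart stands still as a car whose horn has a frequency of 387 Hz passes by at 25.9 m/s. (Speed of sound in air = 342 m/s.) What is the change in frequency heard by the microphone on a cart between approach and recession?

Approaching: f₁ = f · v/(v − v_s) = 387 × 342/316.1 ≈ 418.7 Hz.
Receding: f₂ = f · v/(v + v_s) = 387 × 342/367.9 ≈ 359.8 Hz.
Drop: f₁ − f₂ = 2f·v·v_s/(v² − v_s²) = 2 × 387 × 342 × 25.9/(342² − 25.9²) ≈ 59.0 Hz.

59.0 Hz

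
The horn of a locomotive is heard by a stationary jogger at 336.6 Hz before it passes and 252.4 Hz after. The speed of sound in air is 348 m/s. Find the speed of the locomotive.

50 m/s

f₁/f₂ = (v + v_s)/(v − v_s), so v_s = v · (f₁ − f₂)/(f₁ + f₂).
v_s = 348 × (336.6 − 252.4)/(336.6 + 252.4) = 348 × 84.2/589.0 ≈ 50 m/s.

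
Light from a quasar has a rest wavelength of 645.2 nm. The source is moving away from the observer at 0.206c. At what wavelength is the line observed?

Relativistic Doppler for wavelength: λ' = λ₀ · √((1 + β)/(1 − β)).
λ' = 645.2 × √(1.2060/0.7940) = 645.2 × 1.23243 ≈ 795.2 nm.

795.2 nm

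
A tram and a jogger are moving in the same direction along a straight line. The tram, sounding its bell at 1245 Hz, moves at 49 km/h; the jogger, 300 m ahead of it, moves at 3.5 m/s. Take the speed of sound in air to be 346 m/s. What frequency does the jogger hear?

49 km/h = 13.61 m/s.
The jogger is ahead, so the tram is moving toward it while the jogger is moving away from the tram.
Both move, so f' = f · (v − v_o)/(v − v_s).
f' = 1245 × (346 − 3.5)/(346 − 13.61) = 1245 × 342.5/332.39 ≈ 1283 Hz.

1283 Hz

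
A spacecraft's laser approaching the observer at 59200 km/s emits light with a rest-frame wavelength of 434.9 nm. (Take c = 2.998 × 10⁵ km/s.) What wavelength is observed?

β = v/c = 59200/299800 = 0.1975.
Relativistic Doppler for wavelength: λ' = λ₀ · √((1 − β)/(1 + β)).
λ' = 434.9 × √(0.8025/1.1975) = 434.9 × 0.81865 ≈ 356.0 nm.

356.0 nm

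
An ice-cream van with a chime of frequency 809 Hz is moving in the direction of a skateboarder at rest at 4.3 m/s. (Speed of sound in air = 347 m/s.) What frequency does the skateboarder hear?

819 Hz

Moving source, stationary observer: f' = f · v/(v − v_s) since the source is approaching.
f' = 809 × 347/(347 − 4.3) = 809 × 347/342.7 ≈ 819 Hz.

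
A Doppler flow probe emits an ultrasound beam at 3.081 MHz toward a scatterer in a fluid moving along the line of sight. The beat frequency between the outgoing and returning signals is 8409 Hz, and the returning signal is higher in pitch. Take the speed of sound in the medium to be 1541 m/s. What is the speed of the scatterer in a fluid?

Double Doppler shift off a moving reflector: f₂ = f₀ · (v + u)/(v − u) (u > 0 toward emitter).
Returning signal is higher, so f₂ = f₀ + Δf = 3081000 + 8409 = 3089409 Hz.
Rearranging, u = v · (f₂ − f₀)/(f₂ + f₀) = 1541 × 8409/6170409 ≈ 2.10 m/s.
So the scatterer in a fluid is moving at 2.10 m/s toward the emitter.

2.10 m/s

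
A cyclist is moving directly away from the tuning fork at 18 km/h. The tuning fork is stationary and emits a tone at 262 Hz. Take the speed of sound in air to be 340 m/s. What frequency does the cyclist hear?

258 Hz

18 km/h = 5 m/s.
Only the observer moves, away from the source, so f' = f · (v − v_o)/v.
f' = 262 × (340 − 5)/340 = 262 × 335/340 ≈ 258 Hz.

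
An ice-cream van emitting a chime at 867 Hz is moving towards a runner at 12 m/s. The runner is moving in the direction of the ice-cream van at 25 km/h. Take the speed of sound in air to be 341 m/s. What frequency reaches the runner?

25 km/h = 6.944 m/s.
With source approaching and observer approaching, f' = f · (v + v_o)/(v − v_s).
f' = 867 × (341 + 6.944)/(341 − 12) = 867 × 347.94/329 ≈ 917 Hz.

917 Hz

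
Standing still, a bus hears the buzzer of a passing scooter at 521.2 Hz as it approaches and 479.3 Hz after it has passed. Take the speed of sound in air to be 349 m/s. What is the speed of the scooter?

f₁/f₂ = (v + v_s)/(v − v_s), so v_s = v · (f₁ − f₂)/(f₁ + f₂).
v_s = 349 × (521.2 − 479.3)/(521.2 + 479.3) = 349 × 41.9/1000.5 ≈ 14.6 m/s.

14.6 m/s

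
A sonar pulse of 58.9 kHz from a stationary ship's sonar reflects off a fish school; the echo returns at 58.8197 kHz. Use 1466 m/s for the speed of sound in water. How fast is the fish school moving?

Double Doppler shift off a moving reflector: f₂ = f₀ · (v + u)/(v − u) (u > 0 toward emitter).
Rearranging, u = v · (f₂ − f₀)/(f₂ + f₀) = 1466 × -0.0803/117.7197 ≈ -1.00 m/s.
So the fish school is moving at 1.00 m/s away from the emitter.

1.00 m/s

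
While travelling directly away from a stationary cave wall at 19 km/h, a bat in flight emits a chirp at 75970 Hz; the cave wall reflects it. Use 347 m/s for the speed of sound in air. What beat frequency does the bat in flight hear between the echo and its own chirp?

2276 Hz

19 km/h = 5.278 m/s.
The cave wall receives the sound from a moving source: f₁ = f₀ · v/(v + v_e) = 75970 × 347/352.28 ≈ 74832 Hz.
On the return leg the bat in flight is a moving observer: f₂ = f₁ · (v − v_e)/v = 74832 × 341.72/347 ≈ 73694 Hz.
Equivalently f₂ = f₀ · (v − v_e)/(v + v_e).
Beat against the emitted tone: |f₂ − f₀| = 2v_e·f₀/(v + v_e) = 2 × 5.278 × 75970/352.28 ≈ 2276 Hz.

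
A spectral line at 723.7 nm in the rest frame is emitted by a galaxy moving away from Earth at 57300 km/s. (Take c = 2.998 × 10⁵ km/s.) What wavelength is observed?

β = v/c = 57300/299800 = 0.1911.
Relativistic Doppler for wavelength: λ' = λ₀ · √((1 + β)/(1 − β)).
λ' = 723.7 × √(1.1911/0.8089) = 723.7 × 1.21350 ≈ 878.2 nm.

878.2 nm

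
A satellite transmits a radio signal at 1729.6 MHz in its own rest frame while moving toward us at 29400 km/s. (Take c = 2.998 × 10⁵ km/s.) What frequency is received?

β = v/c = 29400/299800 = 0.0981.
Relativistic Doppler for frequency: f' = f₀ · √((1 + β)/(1 − β)).
f' = 1729.6 × √(1.0981/0.9019) = 1729.6 × 1.10338 ≈ 1908.4 MHz.

1908.4 MHz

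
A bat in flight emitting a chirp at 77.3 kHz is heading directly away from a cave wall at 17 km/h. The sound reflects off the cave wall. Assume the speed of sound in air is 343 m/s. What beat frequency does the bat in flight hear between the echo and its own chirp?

2100 Hz

17 km/h = 4.722 m/s.
The cave wall receives the sound from a moving source: f₁ = f₀ · v/(v + v_e) = 77.3 × 343/347.72 ≈ 76.25 kHz.
On the return leg the bat in flight is a moving observer: f₂ = f₁ · (v − v_e)/v = 76.25 × 338.28/343 ≈ 75.20 kHz.
Equivalently f₂ = f₀ · (v − v_e)/(v + v_e).
Beat against the emitted tone (with f₀ = 77300 Hz): |f₂ − f₀| = 2v_e·f₀/(v + v_e) = 2 × 4.722 × 77300/347.72 ≈ 2100 Hz.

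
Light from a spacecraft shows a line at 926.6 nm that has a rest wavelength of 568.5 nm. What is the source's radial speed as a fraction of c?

λ'/λ₀ = 1.6299 > 1 (redshift), so the source is receding.
λ'/λ₀ = √((1 + β)/(1 − β)) for a receding source ⇒ β = (r² − 1)/(r² + 1) with r = λ'/λ₀.
β = (2.6566 − 1)/(2.6566 + 1) ≈ 0.453.

0.453c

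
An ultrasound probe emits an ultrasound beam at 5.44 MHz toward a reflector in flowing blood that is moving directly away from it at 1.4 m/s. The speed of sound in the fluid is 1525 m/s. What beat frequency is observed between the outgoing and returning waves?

9979 Hz

At the reflector in flowing blood (a moving observer), f₁ = f₀ · (v − u)/v = 5.44 × 1523.6/1525 ≈ 5.43501 MHz.
On reflection it acts as a source moving away from the stationary detector: f₂ = f₁ · v/(v + u) = 5.43501 × 1525/1526.4 ≈ 5.43002 MHz.
Equivalently f₂ = f₀ · (v − u)/(v + u).
Beat frequency (with f₀ = 5440000 Hz): |f₂ − f₀| = 2u·f₀/(v + u) = 2 × 1.4 × 5440000/1526.4 ≈ 9979 Hz.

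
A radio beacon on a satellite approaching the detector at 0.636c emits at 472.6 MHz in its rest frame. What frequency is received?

1001.9 MHz

Relativistic Doppler for frequency: f' = f₀ · √((1 + β)/(1 − β)).
f' = 472.6 × √(1.6360/0.3640) = 472.6 × 2.12002 ≈ 1001.9 MHz.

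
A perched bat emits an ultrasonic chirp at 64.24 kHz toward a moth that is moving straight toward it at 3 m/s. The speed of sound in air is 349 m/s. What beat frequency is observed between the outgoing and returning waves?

At the moth (a moving observer), f₁ = f₀ · (v + u)/v = 64.24 × 352/349 ≈ 64.792 kHz.
On reflection it acts as a source moving toward the stationary detector: f₂ = f₁ · v/(v − u) = 64.792 × 349/346 ≈ 65.354 kHz.
Beat frequency (with f₀ = 64240 Hz): |f₂ − f₀| = 2u·f₀/(v − u) = 2 × 3 × 64240/346 ≈ 1114 Hz.

1114 Hz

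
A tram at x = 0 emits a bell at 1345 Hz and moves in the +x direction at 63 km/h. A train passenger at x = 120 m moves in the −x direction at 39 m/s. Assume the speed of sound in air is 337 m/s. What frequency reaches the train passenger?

63 km/h = 17.5 m/s.
The observer lies on the +x side, so the source is heading toward the observer and the observer is heading toward the source.
Both move, so f' = f · (v + v_o)/(v − v_s).
f' = 1345 × (337 + 39)/(337 − 17.5) = 1345 × 376/319.5 ≈ 1583 Hz.

1583 Hz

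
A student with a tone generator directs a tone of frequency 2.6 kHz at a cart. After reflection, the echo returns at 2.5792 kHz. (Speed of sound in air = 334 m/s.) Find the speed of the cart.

Double Doppler shift off a moving reflector: f₂ = f₀ · (v + u)/(v − u) (u > 0 toward emitter).
Rearranging, u = v · (f₂ − f₀)/(f₂ + f₀) = 334 × -0.0208/5.1792 ≈ -1.34 m/s.
So the cart is moving at 1.34 m/s away from the emitter.

1.34 m/s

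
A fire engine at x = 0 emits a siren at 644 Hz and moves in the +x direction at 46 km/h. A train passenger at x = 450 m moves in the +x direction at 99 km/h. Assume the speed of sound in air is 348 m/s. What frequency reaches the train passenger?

616 Hz

46 km/h = 12.78 m/s; 99 km/h = 27.5 m/s.
The observer lies on the +x side, so the source is heading toward the observer and the observer is heading away from the source.
Both move, so f' = f · (v − v_o)/(v − v_s).
f' = 644 × (348 − 27.5)/(348 − 12.78) = 644 × 320.5/335.22 ≈ 616 Hz.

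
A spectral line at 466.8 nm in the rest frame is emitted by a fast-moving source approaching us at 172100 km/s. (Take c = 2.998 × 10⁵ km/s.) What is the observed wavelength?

242.8 nm

β = v/c = 172100/299800 = 0.5740.
Relativistic Doppler for wavelength: λ' = λ₀ · √((1 − β)/(1 + β)).
λ' = 466.8 × √(0.4260/1.5740) = 466.8 × 0.52020 ≈ 242.8 nm.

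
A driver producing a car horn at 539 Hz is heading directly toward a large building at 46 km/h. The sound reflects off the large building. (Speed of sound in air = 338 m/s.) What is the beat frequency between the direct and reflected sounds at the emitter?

46 km/h = 12.78 m/s.
The large building receives the sound from a moving source: f₁ = f₀ · v/(v − v_e) = 539 × 338/325.22 ≈ 560.2 Hz.
On the return leg the driver is a moving observer: f₂ = f₁ · (v + v_e)/v = 560.2 × 350.78/338 ≈ 581.4 Hz.
Equivalently f₂ = f₀ · (v + v_e)/(v − v_e).
Beat against the emitted tone: |f₂ − f₀| = 2v_e·f₀/(v − v_e) = 2 × 12.78 × 539/325.22 ≈ 42.4 Hz.

42.4 Hz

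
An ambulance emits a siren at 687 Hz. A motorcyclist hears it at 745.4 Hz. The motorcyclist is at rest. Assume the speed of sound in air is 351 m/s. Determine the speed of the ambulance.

27 m/s

f' > f, so the ambulance is approaching.
f' = f · v/(v − v_s) ⇒ v_s = v · |1 − f/f'|.
v_s = 351 × |1 − 687/745.4| = 351 × 0.07835 ≈ 27 m/s.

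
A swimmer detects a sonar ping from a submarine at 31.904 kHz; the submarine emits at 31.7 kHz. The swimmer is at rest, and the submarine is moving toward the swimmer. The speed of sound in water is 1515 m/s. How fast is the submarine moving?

9.7 m/s

f' = f · v/(v − v_s) ⇒ v_s = v · |1 − f/f'|.
v_s = 1515 × |1 − 31.7/31.904| = 1515 × 0.006394 ≈ 9.7 m/s.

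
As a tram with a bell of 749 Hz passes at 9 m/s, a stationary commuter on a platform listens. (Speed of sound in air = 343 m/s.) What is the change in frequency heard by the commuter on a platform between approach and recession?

39.3 Hz

Approaching: f₁ = f · v/(v − v_s) = 749 × 343/334 ≈ 769.2 Hz.
Receding: f₂ = f · v/(v + v_s) = 749 × 343/352 ≈ 729.8 Hz.
Drop: f₁ − f₂ = 2f·v·v_s/(v² − v_s²) = 2 × 749 × 343 × 9/(343² − 9²) ≈ 39.3 Hz.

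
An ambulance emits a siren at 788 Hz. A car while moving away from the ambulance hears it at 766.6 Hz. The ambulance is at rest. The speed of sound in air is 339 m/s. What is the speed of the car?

9.2 m/s

f' = f · (v − v_o)/v ⇒ v_o = v · |f'/f − 1|.
v_o = 339 × |766.6/788 − 1| = 339 × 0.02716 ≈ 9.2 m/s.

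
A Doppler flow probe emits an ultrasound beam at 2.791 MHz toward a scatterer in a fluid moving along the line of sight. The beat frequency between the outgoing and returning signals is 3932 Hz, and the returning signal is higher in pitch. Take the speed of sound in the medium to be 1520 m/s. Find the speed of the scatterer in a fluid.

1.07 m/s

Double Doppler shift off a moving reflector: f₂ = f₀ · (v + u)/(v − u) (u > 0 toward emitter).
Returning signal is higher, so f₂ = f₀ + Δf = 2791000 + 3932 = 2794932 Hz.
Rearranging, u = v · (f₂ − f₀)/(f₂ + f₀) = 1520 × 3932/5585932 ≈ 1.07 m/s.
So the scatterer in a fluid is moving at 1.07 m/s toward the emitter.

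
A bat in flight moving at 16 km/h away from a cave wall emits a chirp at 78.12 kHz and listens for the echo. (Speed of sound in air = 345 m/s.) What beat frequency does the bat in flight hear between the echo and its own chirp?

16 km/h = 4.444 m/s.
The cave wall receives the sound from a moving source: f₁ = f₀ · v/(v + v_e) = 78.12 × 345/349.44 ≈ 77.126 kHz.
On the return leg the bat in flight is a moving observer: f₂ = f₁ · (v − v_e)/v = 77.126 × 340.56/345 ≈ 76.133 kHz.
Equivalently f₂ = f₀ · (v − v_e)/(v + v_e).
Beat against the emitted tone (with f₀ = 78120 Hz): |f₂ − f₀| = 2v_e·f₀/(v + v_e) = 2 × 4.444 × 78120/349.44 ≈ 1987 Hz.

1987 Hz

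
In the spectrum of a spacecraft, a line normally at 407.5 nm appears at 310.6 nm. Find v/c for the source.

0.265

λ'/λ₀ = 0.7622 < 1 (blueshift), so the source is approaching.
λ'/λ₀ = √((1 − β)/(1 + β)) for an approaching source ⇒ β = (1 − r²)/(1 + r²) with r = λ'/λ₀.
β = (1 − 0.5810)/(1 + 0.5810) ≈ 0.265.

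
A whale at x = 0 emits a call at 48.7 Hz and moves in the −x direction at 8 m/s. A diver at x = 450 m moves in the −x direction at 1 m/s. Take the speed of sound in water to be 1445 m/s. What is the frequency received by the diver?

The observer lies on the +x side, so the source is heading away from the observer and the observer is heading toward the source.
General Doppler shift: f' = f · (v + v_o)/(v + v_s).
f' = 48.7 × (1445 + 1)/(1445 + 8) = 48.7 × 1446/1453 ≈ 48.5 Hz.

48.5 Hz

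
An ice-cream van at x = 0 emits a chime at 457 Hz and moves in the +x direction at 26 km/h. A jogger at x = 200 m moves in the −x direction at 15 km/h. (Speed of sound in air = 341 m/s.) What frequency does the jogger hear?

473 Hz

26 km/h = 7.222 m/s; 15 km/h = 4.167 m/s.
The observer lies on the +x side, so the source is heading toward the observer and the observer is heading toward the source.
Both move, so f' = f · (v + v_o)/(v − v_s).
f' = 457 × (341 + 4.167)/(341 − 7.222) = 457 × 345.17/333.78 ≈ 473 Hz.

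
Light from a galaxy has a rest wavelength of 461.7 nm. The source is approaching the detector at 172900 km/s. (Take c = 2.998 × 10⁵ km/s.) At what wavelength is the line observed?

β = v/c = 172900/299800 = 0.5767.
Relativistic Doppler for wavelength: λ' = λ₀ · √((1 − β)/(1 + β)).
λ' = 461.7 × √(0.4233/1.5767) = 461.7 × 0.51813 ≈ 239.2 nm.

239.2 nm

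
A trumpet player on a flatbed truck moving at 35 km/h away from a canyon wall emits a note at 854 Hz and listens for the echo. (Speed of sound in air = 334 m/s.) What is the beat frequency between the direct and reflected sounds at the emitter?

48.3 Hz

35 km/h = 9.722 m/s.
The canyon wall receives the sound from a moving source: f₁ = f₀ · v/(v + v_e) = 854 × 334/343.72 ≈ 829.8 Hz.
On the return leg the trumpet player on a flatbed truck is a moving observer: f₂ = f₁ · (v − v_e)/v = 829.8 × 324.28/334 ≈ 805.7 Hz.
Equivalently f₂ = f₀ · (v − v_e)/(v + v_e).
Beat against the emitted tone: |f₂ − f₀| = 2v_e·f₀/(v + v_e) = 2 × 9.722 × 854/343.72 ≈ 48.3 Hz.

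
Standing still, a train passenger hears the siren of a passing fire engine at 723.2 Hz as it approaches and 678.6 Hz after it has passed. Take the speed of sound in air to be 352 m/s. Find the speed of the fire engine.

f₁/f₂ = (v + v_s)/(v − v_s), so v_s = v · (f₁ − f₂)/(f₁ + f₂).
v_s = 352 × (723.2 − 678.6)/(723.2 + 678.6) = 352 × 44.6/1401.8 ≈ 11.2 m/s.

11.2 m/s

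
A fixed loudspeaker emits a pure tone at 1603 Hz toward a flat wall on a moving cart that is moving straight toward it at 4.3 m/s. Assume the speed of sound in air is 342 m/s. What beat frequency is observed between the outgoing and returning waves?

40.8 Hz

At the flat wall on a moving cart (a moving observer), f₁ = f₀ · (v + u)/v = 1603 × 346.3/342 ≈ 1623.2 Hz.
The reflection then acts as a moving source: f₂ = f₁ · v/(v − u) ≈ 1643.8 Hz.
Equivalently f₂ = f₀ · (v + u)/(v − u).
Beat frequency: |f₂ − f₀| = 2u·f₀/(v − u) = 2 × 4.3 × 1603/337.7 ≈ 40.8 Hz.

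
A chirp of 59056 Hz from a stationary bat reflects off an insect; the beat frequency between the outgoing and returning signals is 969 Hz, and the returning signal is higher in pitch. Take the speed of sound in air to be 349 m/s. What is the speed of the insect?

2.84 m/s

Double Doppler shift off a moving reflector: f₂ = f₀ · (v + u)/(v − u) (u > 0 toward emitter).
Returning signal is higher, so f₂ = f₀ + Δf = 59056 + 969 = 60025 Hz.
Rearranging, u = v · (f₂ − f₀)/(f₂ + f₀) = 349 × 969/119081 ≈ 2.84 m/s.
So the insect is moving at 2.84 m/s toward the emitter.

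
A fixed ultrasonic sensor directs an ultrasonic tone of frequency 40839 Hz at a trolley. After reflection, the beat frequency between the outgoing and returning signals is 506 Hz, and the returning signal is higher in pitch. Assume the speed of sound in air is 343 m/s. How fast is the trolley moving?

Double Doppler shift off a moving reflector: f₂ = f₀ · (v + u)/(v − u) (u > 0 toward emitter).
Returning signal is higher, so f₂ = f₀ + Δf = 40839 + 506 = 41345 Hz.
Rearranging, u = v · (f₂ − f₀)/(f₂ + f₀) = 343 × 506/82184 ≈ 2.11 m/s.
So the trolley is moving at 2.11 m/s toward the emitter.

2.11 m/s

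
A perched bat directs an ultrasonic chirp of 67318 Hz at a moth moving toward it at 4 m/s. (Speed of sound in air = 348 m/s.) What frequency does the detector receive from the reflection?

68884 Hz

The moth first receives the wave as a moving observer: f₁ = f₀ · (v + u)/v = 67318 × (348 + 4)/348 ≈ 68092 Hz.
The reflection then acts as a moving source: f₂ = f₁ · v/(v − u) ≈ 68884 Hz.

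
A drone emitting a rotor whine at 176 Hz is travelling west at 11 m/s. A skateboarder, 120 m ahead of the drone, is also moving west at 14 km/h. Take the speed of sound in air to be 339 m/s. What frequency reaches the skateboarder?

180 Hz

14 km/h = 3.889 m/s.
The skateboarder is ahead, so the drone is moving toward it while the skateboarder is moving away from the drone.
General Doppler shift: f' = f · (v − v_o)/(v − v_s).
f' = 176 × (339 − 3.889)/(339 − 11) = 176 × 335.11/328 ≈ 180 Hz.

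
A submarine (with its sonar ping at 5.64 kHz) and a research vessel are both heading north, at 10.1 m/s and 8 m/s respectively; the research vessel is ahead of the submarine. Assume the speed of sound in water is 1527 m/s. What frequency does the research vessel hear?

5.65 kHz

The research vessel is ahead, so the submarine is moving toward it while the research vessel is moving away from the submarine.
Both move, so f' = f · (v − v_o)/(v − v_s).
f' = 5.64 × (1527 − 8)/(1527 − 10.1) = 5.64 × 1519/1516.9 ≈ 5.65 kHz.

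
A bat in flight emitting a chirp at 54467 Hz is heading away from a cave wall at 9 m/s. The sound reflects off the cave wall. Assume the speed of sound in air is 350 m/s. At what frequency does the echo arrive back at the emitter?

51736 Hz

The cave wall receives the sound from a moving source: f₁ = f₀ · v/(v + v_e) = 54467 × 350/359 ≈ 53102 Hz.
On the return leg the bat in flight is a moving observer: f₂ = f₁ · (v − v_e)/v = 53102 × 341/350 ≈ 51736 Hz.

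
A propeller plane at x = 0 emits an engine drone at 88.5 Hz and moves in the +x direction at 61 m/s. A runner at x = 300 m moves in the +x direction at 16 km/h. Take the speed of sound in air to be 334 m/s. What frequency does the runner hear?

107 Hz

16 km/h = 4.444 m/s.
The observer lies on the +x side, so the source is heading toward the observer and the observer is heading away from the source.
With source approaching and observer receding, f' = f · (v − v_o)/(v − v_s).
f' = 88.5 × (334 − 4.444)/(334 − 61) = 88.5 × 329.56/273 ≈ 107 Hz.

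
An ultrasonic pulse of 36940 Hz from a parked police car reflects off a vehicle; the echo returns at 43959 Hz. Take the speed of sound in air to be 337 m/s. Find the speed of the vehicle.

Double Doppler shift off a moving reflector: f₂ = f₀ · (v + u)/(v − u) (u > 0 toward emitter).
Rearranging, u = v · (f₂ − f₀)/(f₂ + f₀) = 337 × 7019/80899 ≈ 29 m/s.
So the vehicle is moving at 29 m/s toward the emitter.

29 m/s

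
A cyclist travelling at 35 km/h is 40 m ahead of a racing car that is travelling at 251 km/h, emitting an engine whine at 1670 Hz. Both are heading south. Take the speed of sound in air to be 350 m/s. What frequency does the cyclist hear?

2028 Hz

251 km/h = 69.72 m/s; 35 km/h = 9.722 m/s.
The cyclist is ahead, so the racing car is moving toward it while the cyclist is moving away from the racing car.
General Doppler shift: f' = f · (v − v_o)/(v − v_s).
f' = 1670 × (350 − 9.722)/(350 − 69.72) = 1670 × 340.28/280.28 ≈ 2028 Hz.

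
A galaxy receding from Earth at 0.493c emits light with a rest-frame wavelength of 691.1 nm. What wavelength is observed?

Relativistic Doppler for wavelength: λ' = λ₀ · √((1 + β)/(1 − β)).
λ' = 691.1 × √(1.4930/0.5070) = 691.1 × 1.71603 ≈ 1186.0 nm.

1186.0 nm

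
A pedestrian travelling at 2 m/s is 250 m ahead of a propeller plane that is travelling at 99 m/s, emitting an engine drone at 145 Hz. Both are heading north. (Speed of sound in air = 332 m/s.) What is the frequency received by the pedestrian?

205 Hz

The pedestrian is ahead, so the propeller plane is moving toward it while the pedestrian is moving away from the propeller plane.
General Doppler shift: f' = f · (v − v_o)/(v − v_s).
f' = 145 × (332 − 2)/(332 − 99) = 145 × 330/233 ≈ 205 Hz.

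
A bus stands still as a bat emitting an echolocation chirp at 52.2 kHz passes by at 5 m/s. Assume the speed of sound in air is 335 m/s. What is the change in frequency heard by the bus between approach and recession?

1.56 kHz

Approaching: f₁ = f · v/(v − v_s) = 52.2 × 335/330 ≈ 52.99 kHz.
Receding: f₂ = f · v/(v + v_s) = 52.2 × 335/340 ≈ 51.43 kHz.
Drop: f₁ − f₂ = 2f·v·v_s/(v² − v_s²) = 2 × 52.2 × 335 × 5/(335² − 5²) ≈ 1.56 kHz.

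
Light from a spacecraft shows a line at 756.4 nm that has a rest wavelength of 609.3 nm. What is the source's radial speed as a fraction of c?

λ'/λ₀ = 1.2414 > 1 (redshift), so the source is receding.
λ'/λ₀ = √((1 + β)/(1 − β)) for a receding source ⇒ β = (r² − 1)/(r² + 1) with r = λ'/λ₀.
β = (1.5411 − 1)/(1.5411 + 1) ≈ 0.213.

0.213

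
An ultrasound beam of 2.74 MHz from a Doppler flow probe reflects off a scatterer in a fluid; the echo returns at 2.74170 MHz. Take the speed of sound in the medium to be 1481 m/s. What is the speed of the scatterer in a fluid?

0.46 m/s

Double Doppler shift off a moving reflector: f₂ = f₀ · (v + u)/(v − u) (u > 0 toward emitter).
Rearranging, u = v · (f₂ − f₀)/(f₂ + f₀) = 1481 × 0.00170/5.48170 ≈ 0.46 m/s.
So the scatterer in a fluid is moving at 0.46 m/s toward the emitter.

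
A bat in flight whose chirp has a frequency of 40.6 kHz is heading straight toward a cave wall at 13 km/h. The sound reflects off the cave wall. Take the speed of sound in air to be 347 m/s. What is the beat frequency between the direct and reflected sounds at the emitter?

13 km/h = 3.611 m/s.
The cave wall receives the sound from a moving source: f₁ = f₀ · v/(v − v_e) = 40.6 × 347/343.39 ≈ 41.027 kHz.
On the return leg the bat in flight is a moving observer: f₂ = f₁ · (v + v_e)/v = 41.027 × 350.61/347 ≈ 41.454 kHz.
Equivalently f₂ = f₀ · (v + v_e)/(v − v_e).
Beat against the emitted tone (with f₀ = 40600 Hz): |f₂ − f₀| = 2v_e·f₀/(v − v_e) = 2 × 3.611 × 40600/343.39 ≈ 854 Hz.

854 Hz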